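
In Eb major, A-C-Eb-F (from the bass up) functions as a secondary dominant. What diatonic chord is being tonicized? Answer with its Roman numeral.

The chord is a dominant seventh chord on F.
A dominant resolves down a perfect fifth: F → Bb. In Eb major, Bb is scale degree 5, i.e. V.

V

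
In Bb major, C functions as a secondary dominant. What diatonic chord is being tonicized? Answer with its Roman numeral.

The chord is a major triad on C.
A dominant resolves down a perfect fifth: C → F. In Bb major, F is scale degree 5, i.e. V.

V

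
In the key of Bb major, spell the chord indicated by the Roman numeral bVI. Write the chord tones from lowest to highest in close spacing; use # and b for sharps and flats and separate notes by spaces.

bVI is a major triad on the lowered sixth degree, borrowed from the parallel minor. In Bb major that root is Gb.
So the chord is Gb-Bb-Db, a major triad.

Gb Bb Db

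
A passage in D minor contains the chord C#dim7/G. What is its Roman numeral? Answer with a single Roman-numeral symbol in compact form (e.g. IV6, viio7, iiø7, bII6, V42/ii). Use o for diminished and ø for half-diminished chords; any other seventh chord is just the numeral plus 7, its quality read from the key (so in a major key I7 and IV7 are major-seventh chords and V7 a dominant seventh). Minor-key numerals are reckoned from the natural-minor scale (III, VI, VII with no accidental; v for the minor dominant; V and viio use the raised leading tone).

viio43

The pitches C#-E-G-Bb form a fully diminished seventh chord rooted on C#.
In D minor, C# is the leading tone; the diatonic fully diminished seventh chord there is viio7.
With G in the bass the chord is in second inversion, so the figured bass is 43.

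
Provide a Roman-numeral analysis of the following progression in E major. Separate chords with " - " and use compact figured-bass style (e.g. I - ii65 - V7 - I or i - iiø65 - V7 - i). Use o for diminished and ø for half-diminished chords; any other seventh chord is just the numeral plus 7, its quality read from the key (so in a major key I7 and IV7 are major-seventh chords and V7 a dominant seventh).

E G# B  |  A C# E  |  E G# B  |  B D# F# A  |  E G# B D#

I - IV - I - V7 - I7

E-G#-B: major triad on E = scale degree 1 → I.
A-C#-E: major triad on A = scale degree 4 → IV.
E-G#-B: root E is the tonic; major triad there is I.
B-D#-F#-A: root B is the dominant; dominant seventh chord there is V7.
E-G#-B-D#: root E is the tonic; major seventh chord there is I7.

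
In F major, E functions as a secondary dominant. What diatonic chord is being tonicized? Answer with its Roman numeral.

iii

The chord is a major triad on E.
A dominant resolves down a perfect fifth: E → A. In F major, A is scale degree 3, i.e. iii.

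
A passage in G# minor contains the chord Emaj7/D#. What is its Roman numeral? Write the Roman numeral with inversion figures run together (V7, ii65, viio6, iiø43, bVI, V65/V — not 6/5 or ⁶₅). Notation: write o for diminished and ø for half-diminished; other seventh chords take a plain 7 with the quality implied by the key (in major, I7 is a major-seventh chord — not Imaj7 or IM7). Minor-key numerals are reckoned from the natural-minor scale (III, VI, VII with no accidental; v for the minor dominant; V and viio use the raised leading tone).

VI42

Stacked in thirds the chord is E-G#-B-D#: a major seventh chord on E.
E is scale degree 6 in G# minor, and a major seventh chord on that degree is written VI7.
With D# in the bass the chord is in third inversion, so the figured bass is 42.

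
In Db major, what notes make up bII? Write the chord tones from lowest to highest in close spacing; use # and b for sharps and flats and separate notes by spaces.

Ebb Gb Bbb

bII is the Neapolitan chord — a major triad on the lowered second degree. In Db major that root is Ebb.
So the chord is Ebb-Gb-Bbb, a major triad.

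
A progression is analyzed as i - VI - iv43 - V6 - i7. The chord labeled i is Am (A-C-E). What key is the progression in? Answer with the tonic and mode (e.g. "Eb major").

The chord Am is a minor triad rooted on A; its label is i.
If A is scale degree 1 and the mode makes that degree carry a minor triad, the tonic is A and the mode is minor.

A minor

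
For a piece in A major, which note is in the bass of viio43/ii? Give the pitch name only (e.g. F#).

The applied chord viio43/ii is rooted on A#: A#-C#-E-G.
The figure 43 means second inversion — the fifth is in the bass.

E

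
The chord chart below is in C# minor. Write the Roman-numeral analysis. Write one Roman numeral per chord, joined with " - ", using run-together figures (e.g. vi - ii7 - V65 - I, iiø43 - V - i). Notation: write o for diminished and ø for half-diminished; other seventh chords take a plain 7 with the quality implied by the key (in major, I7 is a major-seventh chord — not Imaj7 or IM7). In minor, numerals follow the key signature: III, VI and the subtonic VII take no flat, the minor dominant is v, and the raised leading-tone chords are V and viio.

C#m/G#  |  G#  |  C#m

i64 - V - i

C#m/G# has root C#, degree 1 in C# minor, so i64.
G#: major triad on G# = scale degree 5 → V.
C#m: minor triad on C# = scale degree 1 → i.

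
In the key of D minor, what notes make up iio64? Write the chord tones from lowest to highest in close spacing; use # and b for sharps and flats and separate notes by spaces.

In D minor, the supertonic is E, and the diatonic chord built there is a diminished triad.
That chord is spelled E-G-Bb.
With the 64 figure the chord is in second inversion; from the bass Bb upward in close position it reads Bb-E-G.

Bb E G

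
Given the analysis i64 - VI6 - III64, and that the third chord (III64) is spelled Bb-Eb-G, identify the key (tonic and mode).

C minor

The anchor chord is a major triad on Eb, labeled III64.
III64 on Eb implies Eb is the mediant; that puts the tonic at C, and the uppercase numeral fits minor mode.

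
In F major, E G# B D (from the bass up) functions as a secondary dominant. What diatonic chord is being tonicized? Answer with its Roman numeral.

The chord is a dominant seventh chord on E.
A dominant resolves down a perfect fifth: E → A. In F major, A is scale degree 3, i.e. iii.

iii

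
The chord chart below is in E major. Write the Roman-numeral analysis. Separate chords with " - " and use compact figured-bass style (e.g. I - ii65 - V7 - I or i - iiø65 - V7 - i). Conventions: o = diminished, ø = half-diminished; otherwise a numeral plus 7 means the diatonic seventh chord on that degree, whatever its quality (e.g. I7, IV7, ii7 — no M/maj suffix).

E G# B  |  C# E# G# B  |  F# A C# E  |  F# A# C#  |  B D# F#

I - V7/ii - ii7 - V/V - V

E-G#-B: major triad on E = scale degree 1 → I.
C#-E#-G#-B is the secondary dominant of ii (dominant seventh chord on C#): V7/ii.
F#-A-C#-E: minor seventh chord on F# = scale degree 2 → ii7.
F#-A#-C# is the secondary dominant of V (major triad on F#): V/V.
B-D#-F#: major triad on B = scale degree 5 → V.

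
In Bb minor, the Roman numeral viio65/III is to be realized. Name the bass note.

Eb

The applied chord viio65/III is rooted on C: C-Eb-Gb-Bbb.
The figure 65 means first inversion — the third is in the bass.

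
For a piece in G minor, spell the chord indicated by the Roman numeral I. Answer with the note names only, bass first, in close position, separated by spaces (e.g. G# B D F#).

G B D

I is the major tonic (Picardy third), borrowed from the parallel major. In G minor that root is G.
So the chord is G-B-D.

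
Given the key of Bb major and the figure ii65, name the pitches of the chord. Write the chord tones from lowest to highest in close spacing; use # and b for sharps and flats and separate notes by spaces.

Eb G Bb C

The numeral's case and figure indicate a minor seventh chord. In Bb major its root, the second degree, is C.
Stacking thirds from C gives C-Eb-G-Bb.
With the 65 figure the chord is in first inversion; from the bass Eb upward in close position it reads Eb-G-Bb-C.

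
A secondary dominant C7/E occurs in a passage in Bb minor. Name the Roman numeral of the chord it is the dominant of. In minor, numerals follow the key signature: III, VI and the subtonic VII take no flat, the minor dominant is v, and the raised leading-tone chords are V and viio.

V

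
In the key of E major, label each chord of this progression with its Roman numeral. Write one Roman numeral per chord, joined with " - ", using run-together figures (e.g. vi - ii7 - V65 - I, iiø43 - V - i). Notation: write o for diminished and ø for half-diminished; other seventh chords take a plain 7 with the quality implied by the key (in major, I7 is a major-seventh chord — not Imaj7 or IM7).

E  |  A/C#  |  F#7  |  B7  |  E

I - IV6 - V7/V - V7 - I

E: root E is the tonic; major triad there is I.
A/C#: root A is the subdominant; major triad there is IV6.
F#7 is the secondary dominant of V (dominant seventh chord on F#): V7/V.
B7 has root B, degree 5 in E major, so V7.
E: root E is the tonic; major triad there is I.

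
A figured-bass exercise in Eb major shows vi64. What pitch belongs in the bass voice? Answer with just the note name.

G

vi in Eb major has root C; the chord is C-Eb-G.
The figure 64 means second inversion — the fifth is in the bass.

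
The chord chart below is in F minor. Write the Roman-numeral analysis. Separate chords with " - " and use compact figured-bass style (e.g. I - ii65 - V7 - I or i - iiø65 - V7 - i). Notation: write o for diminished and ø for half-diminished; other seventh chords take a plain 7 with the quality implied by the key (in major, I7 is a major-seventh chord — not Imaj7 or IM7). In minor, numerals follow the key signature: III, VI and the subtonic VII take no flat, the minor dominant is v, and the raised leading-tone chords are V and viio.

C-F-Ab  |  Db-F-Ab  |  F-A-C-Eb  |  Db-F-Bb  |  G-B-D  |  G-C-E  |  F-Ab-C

C-F-Ab: root F is the tonic; minor triad there is i64.
Db-F-Ab: major triad on Db = scale degree 6 → VI.
F-A-C-Eb: chromatic; F is V of iv, so V7/iv.
Db-F-Bb: root Bb is the subdominant; minor triad there is iv6.
G-B-D: a major triad on G, the applied dominant of V → V/V.
G-C-E: major triad on C = scale degree 5 → V64.
F-Ab-C: root F is the tonic; minor triad there is i.

i64 - VI - V7/iv - iv6 - V/V - V64 - i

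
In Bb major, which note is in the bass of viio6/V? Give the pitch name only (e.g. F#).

The applied chord viio6/V is rooted on E: E-G-Bb.
The figure 6 means first inversion — the third is in the bass.

G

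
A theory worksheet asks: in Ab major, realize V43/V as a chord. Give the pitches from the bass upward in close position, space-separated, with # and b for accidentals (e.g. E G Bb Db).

F Ab Bb D

The slash means an applied dominant: we want the dominant of V. In Ab major, V is Eb major, and its dominant is built on Bb.
Building a dominant seventh chord on Bb gives Bb-D-F-Ab.
The figured bass 43 indicates second inversion, placing the fifth (F) in the bass: F-Ab-Bb-D.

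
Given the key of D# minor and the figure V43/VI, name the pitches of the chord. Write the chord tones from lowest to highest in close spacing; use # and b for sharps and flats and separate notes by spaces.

The slash means an applied dominant: we want the dominant of VI. In D# minor, VI is B major, and its dominant is built on F#.
Building a dominant seventh chord on F# gives F#-A#-C#-E.
The figured bass 43 indicates second inversion, placing the fifth (C#) in the bass: C#-E-F#-A#.

C# E F# A#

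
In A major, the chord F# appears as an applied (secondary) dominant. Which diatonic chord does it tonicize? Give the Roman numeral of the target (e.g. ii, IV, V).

ii

The chord is a major triad on F#.
A dominant resolves down a perfect fifth: F# → B. In A major, B is scale degree 2, i.e. ii.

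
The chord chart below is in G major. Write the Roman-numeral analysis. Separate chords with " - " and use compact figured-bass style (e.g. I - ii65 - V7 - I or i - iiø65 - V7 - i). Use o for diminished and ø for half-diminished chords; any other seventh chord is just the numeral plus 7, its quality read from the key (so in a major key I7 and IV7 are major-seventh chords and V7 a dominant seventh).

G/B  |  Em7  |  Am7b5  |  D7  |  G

I6 - vi7 - iiø7 - V7 - I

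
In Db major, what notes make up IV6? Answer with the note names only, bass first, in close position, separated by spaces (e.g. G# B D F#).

Bb Db Gb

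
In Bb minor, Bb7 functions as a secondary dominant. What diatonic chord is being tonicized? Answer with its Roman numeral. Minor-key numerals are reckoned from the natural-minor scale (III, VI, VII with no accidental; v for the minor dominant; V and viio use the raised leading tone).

iv

The chord is a dominant seventh chord on Bb.
A dominant resolves down a perfect fifth: Bb → Eb. In Bb minor, Eb is scale degree 4, i.e. iv.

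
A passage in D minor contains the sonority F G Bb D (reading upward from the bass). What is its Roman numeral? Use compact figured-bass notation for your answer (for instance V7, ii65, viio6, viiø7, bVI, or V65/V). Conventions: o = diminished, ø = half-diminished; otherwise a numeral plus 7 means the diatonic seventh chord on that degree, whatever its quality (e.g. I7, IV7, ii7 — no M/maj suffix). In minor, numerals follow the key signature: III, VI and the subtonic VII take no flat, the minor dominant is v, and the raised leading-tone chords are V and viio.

Stacked in thirds the chord is G-Bb-D-F: a minor seventh chord on G.
G is scale degree 4 in D minor, and a minor seventh chord on that degree is written iv7.
With F in the bass the chord is in third inversion, so the figured bass is 42.

iv42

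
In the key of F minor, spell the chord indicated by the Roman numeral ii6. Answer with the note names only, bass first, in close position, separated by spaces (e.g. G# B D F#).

ii6 is the minor supertonic, borrowed from the parallel major (the Dorian ii). In F minor that root is G.
So the chord is G-Bb-D, a minor triad.
The figured bass 6 indicates first inversion, placing the third (Bb) in the bass: Bb-D-G.

Bb D G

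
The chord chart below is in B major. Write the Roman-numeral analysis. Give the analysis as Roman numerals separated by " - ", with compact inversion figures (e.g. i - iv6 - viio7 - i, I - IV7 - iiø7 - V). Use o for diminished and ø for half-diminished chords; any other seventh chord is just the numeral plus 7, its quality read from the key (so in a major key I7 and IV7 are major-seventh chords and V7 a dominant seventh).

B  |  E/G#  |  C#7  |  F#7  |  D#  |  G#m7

I - IV6 - V7/V - V7 - V/vi - vi7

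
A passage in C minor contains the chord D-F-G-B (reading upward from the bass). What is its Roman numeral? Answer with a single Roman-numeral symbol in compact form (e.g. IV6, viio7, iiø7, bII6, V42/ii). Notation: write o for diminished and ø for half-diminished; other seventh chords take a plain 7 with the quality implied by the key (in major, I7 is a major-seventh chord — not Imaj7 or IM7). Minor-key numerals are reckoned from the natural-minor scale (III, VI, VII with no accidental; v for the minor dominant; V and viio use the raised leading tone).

V43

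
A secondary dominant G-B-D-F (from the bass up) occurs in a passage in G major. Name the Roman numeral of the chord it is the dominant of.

The chord is a dominant seventh chord on G.
A dominant resolves down a perfect fifth: G → C. In G major, C is scale degree 4, i.e. IV.

IV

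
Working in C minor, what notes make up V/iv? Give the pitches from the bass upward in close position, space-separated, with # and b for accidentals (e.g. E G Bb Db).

The slash means an applied dominant: we want the dominant of iv. In C minor, iv is F minor, and its dominant is built on C.
Building a major triad on C gives C-E-G.

C E G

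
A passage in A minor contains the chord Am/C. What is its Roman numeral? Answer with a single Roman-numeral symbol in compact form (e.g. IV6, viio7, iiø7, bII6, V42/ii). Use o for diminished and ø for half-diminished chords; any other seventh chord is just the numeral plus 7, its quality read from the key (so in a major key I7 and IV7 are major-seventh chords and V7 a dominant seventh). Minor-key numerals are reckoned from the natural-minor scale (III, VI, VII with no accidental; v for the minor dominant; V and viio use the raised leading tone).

i6

The pitches A-C-E form a minor triad rooted on A.
A is scale degree 1 in A minor, and a minor triad on that degree is written i.
With C in the bass the chord is in first inversion, so the figured bass is 6.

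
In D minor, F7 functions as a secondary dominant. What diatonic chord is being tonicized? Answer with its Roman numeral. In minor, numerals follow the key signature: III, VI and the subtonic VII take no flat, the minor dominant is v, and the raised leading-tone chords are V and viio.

The chord is a dominant seventh chord on F.
A dominant resolves down a perfect fifth: F → Bb. In D minor, Bb is scale degree 6, i.e. VI.

VI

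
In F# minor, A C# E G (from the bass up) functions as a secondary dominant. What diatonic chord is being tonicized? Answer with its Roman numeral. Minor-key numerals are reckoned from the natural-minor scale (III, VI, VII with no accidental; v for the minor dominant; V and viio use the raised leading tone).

VI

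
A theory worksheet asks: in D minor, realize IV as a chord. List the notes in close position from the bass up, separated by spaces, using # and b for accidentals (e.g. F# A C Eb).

Scale degree 4 in D minor is G; here the chord built on it is altered to a major triad. IV is the major subdominant, borrowed from the parallel major.
So the chord is G-B-D.

G B D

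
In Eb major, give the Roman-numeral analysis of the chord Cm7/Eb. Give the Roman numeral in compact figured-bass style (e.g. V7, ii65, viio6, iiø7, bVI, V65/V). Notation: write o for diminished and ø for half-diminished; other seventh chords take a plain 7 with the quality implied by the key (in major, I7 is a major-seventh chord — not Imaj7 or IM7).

vi65

The pitches C-Eb-G-Bb form a minor seventh chord rooted on C.
C is scale degree 6 in Eb major, and a minor seventh chord on that degree is written vi7.
With Eb in the bass the chord is in first inversion, so the figured bass is 65.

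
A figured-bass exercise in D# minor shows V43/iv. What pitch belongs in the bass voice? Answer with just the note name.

The applied chord V43/iv is rooted on D#: D#-F##-A#-C#.
The figure 43 means second inversion — the fifth is in the bass.

A#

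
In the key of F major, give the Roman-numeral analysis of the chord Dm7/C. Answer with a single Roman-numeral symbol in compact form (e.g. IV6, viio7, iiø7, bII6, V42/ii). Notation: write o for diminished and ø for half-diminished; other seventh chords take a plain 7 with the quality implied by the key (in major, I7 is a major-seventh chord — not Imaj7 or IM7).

vi42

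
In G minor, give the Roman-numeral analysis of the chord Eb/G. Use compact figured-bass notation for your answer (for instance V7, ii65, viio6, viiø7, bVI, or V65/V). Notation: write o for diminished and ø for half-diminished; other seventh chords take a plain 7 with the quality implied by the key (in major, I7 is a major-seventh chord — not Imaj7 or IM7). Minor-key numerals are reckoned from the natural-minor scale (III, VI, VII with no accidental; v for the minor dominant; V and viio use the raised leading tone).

VI6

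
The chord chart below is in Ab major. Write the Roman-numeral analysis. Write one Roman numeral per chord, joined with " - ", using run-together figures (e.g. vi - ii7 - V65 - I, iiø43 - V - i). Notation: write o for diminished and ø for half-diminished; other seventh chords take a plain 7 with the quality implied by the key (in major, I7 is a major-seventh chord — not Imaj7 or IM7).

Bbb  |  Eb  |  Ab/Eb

Bbb is non-diatonic — a major triad on the lowered supertonic (Bbb): the Neapolitan chord, bII.
Eb: major triad on Eb = scale degree 5 → V.
Ab/Eb: major triad on Ab = scale degree 1 → I64.

bII - V - I64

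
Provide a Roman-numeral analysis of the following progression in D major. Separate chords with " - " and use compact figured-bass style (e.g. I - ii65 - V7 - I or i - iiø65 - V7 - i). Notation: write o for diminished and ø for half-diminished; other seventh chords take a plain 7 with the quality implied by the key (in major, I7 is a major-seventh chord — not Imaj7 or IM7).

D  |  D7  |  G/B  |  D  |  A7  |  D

I - V7/IV - IV6 - I - V7 - I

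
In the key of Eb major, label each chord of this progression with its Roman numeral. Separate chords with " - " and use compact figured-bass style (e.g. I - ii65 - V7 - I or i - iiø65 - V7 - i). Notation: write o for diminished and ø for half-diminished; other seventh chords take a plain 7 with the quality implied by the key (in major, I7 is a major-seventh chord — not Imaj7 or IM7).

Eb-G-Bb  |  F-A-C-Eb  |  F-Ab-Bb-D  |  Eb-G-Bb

Eb-G-Bb: root Eb is the tonic; major triad there is I.
F-A-C-Eb: a dominant seventh chord on F, the applied dominant of V → V7/V.
F-Ab-Bb-D: dominant seventh chord on Bb = scale degree 5 → V43.
Eb-G-Bb: root Eb is the tonic; major triad there is I.

I - V7/V - V43 - I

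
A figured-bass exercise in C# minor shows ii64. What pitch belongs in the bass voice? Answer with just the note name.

ii in C# minor has root D#; the chord is D#-F#-A#.
The figure 64 means second inversion — the fifth is in the bass.

A#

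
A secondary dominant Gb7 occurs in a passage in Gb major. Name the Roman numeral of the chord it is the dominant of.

IV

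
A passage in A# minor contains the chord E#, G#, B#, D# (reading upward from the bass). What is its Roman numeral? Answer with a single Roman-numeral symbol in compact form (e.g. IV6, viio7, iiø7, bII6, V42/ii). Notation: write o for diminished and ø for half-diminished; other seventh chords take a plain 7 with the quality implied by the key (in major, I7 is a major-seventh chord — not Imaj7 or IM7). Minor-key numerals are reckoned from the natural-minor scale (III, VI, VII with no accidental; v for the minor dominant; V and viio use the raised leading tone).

v7

Stacked in thirds the chord is E#-G#-B#-D#: a minor seventh chord on E#.
E# is scale degree 5 in A# minor, and a minor seventh chord on that degree is written v7.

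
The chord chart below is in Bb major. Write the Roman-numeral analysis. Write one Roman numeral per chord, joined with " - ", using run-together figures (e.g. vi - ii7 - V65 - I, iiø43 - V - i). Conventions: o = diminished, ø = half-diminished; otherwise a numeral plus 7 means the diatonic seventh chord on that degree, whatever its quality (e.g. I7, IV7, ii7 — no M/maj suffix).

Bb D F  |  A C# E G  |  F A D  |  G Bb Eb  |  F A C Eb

I - V7/iii - iii6 - IV6 - V7

Bb-D-F: major triad on Bb = scale degree 1 → I.
A-C#-E-G is the secondary dominant of iii (dominant seventh chord on A): V7/iii.
F-A-D: minor triad on D = scale degree 3 → iii6.
G-Bb-Eb: major triad on Eb = scale degree 4 → IV6.
F-A-C-Eb: root F is the dominant; dominant seventh chord there is V7.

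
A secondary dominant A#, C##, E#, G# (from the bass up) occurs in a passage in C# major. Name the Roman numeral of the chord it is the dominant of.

ii

The chord is a dominant seventh chord on A#.
A dominant resolves down a perfect fifth: A# → D#. In C# major, D# is scale degree 2, i.e. ii.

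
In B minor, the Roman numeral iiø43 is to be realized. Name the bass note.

iiø in B minor has root C#; the chord is C#-E-G-B.
The figure 43 means second inversion — the fifth is in the bass.

G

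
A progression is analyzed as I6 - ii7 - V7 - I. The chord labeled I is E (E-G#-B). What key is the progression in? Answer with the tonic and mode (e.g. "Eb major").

E major

The chord E is a major triad rooted on E; its label is I.
If E is scale degree 1 and the mode makes that degree carry a major triad, the tonic is E and the mode is major.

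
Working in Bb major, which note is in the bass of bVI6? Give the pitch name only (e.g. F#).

Bb

bVI in Bb major has root Gb; the chord is Gb-Bb-Db.
The figure 6 means first inversion — the third is in the bass.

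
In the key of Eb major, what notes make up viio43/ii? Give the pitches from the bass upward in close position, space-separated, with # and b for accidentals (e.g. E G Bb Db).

Bb Db E G

viio43/ii is a secondary leading-tone chord. The target ii is F in Eb major; the applied chord is rooted a semitone below, on E.
Building a fully diminished seventh chord on E gives E-G-Bb-Db.
With the 43 figure the chord is in second inversion; from the bass Bb upward in close position it reads Bb-Db-E-G.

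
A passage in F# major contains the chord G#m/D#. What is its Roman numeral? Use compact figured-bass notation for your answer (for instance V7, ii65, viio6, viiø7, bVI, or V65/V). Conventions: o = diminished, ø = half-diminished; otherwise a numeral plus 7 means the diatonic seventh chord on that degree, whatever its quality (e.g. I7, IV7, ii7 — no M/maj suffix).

The pitches G#-B-D# form a minor triad rooted on G#.
In F# major, G# is the supertonic; the diatonic minor triad there is ii.
With D# in the bass the chord is in second inversion, so the figured bass is 64.

ii64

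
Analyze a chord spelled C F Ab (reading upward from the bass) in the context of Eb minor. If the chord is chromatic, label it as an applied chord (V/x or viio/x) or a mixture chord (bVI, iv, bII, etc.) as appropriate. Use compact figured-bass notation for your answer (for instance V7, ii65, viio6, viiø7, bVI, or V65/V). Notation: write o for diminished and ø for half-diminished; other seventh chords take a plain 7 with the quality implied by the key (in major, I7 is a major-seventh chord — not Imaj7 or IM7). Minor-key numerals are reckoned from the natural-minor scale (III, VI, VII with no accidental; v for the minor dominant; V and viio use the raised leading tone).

ii64

Stacked in thirds the chord is F-Ab-C: a minor triad on F.
F is the second degree of Eb minor. This is the minor supertonic, borrowed from the parallel major (the Dorian ii).
With C in the bass the chord is in second inversion, so the figured bass is 64.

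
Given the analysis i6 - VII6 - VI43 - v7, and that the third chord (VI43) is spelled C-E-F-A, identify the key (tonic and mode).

A minor

The chord Fmaj7/C is a major seventh chord rooted on F; its label is VI43.
VI43 on F implies F is the submediant; that puts the tonic at A, and the uppercase numeral fits minor mode.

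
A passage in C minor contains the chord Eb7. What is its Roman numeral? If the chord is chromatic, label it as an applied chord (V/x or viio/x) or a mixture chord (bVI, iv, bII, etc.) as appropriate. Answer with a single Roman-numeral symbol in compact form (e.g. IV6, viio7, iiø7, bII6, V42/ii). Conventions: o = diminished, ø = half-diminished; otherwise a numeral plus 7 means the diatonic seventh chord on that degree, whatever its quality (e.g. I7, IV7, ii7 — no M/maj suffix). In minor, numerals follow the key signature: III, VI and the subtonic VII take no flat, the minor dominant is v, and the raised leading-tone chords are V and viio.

V7/VI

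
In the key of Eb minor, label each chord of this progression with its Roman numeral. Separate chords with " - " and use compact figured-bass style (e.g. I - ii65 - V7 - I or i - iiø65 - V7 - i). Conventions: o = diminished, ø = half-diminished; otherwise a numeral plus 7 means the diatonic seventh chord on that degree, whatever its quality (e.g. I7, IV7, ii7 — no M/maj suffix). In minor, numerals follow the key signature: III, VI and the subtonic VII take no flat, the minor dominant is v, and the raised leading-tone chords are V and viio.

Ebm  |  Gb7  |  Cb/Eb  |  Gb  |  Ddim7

i - V7/VI - VI6 - III - viio7

Ebm: minor triad on Eb = scale degree 1 → i.
Gb7 is the secondary dominant of VI (dominant seventh chord on Gb): V7/VI.
Cb/Eb: root Cb is the submediant; major triad there is VI6.
Gb: major triad on Gb = scale degree 3 → III.
Ddim7 has root D, degree 7 in Eb minor, so viio7.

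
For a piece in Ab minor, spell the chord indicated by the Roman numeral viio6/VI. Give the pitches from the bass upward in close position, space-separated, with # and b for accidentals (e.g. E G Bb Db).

Gb Bbb Eb

The slash marks an applied leading-tone chord: viio of VI. In Ab minor, VI is Fb, so the leading tone to it is Eb, a half step below.
Building a diminished triad on Eb gives Eb-Gb-Bbb.
The figured bass 6 indicates first inversion, placing the third (Gb) in the bass: Gb-Bbb-Eb.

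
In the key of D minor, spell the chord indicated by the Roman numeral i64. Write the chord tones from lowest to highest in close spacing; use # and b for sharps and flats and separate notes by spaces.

The numeral's case and figure indicate a minor triad. In D minor its root, the first degree, is D.
That chord is spelled D-F-A.
With the 64 figure the chord is in second inversion; from the bass A upward in close position it reads A-D-F.

A D F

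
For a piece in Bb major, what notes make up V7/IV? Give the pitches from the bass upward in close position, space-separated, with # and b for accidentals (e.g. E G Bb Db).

The slash means an applied dominant: we want the dominant of IV. In Bb major, IV is Eb major, and its dominant is built on Bb.
Building a dominant seventh chord on Bb gives Bb-D-F-Ab.

Bb D F Ab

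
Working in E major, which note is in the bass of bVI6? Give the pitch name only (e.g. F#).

bVI in E major has root C; the chord is C-E-G.
The figure 6 means first inversion — the third is in the bass.

E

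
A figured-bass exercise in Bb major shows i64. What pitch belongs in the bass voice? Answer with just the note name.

i in Bb major has root Bb; the chord is Bb-Db-F.
The figure 64 means second inversion — the fifth is in the bass.

F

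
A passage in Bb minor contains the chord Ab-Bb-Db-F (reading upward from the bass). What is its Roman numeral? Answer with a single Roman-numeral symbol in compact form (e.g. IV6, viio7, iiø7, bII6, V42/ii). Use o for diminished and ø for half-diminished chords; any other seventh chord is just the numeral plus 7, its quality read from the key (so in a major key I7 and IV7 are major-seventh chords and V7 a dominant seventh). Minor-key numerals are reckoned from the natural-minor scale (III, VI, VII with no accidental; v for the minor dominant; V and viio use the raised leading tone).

The pitches Bb-Db-F-Ab form a minor seventh chord rooted on Bb.
In Bb minor, Bb is the tonic; the diatonic minor seventh chord there is i7.
With Ab in the bass the chord is in third inversion, so the figured bass is 42.

i42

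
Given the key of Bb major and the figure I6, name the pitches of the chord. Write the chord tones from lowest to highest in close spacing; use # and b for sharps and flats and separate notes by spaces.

D F Bb

In Bb major, scale degree 1 is Bb, and the diatonic chord built there is a major triad.
That chord is spelled Bb-D-F.
The figured bass 6 indicates first inversion, placing the third (D) in the bass: D-F-Bb.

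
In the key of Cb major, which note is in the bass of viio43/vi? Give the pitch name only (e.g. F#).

The applied chord viio43/vi is rooted on G: G-Bb-Db-Fb.
The figure 43 means second inversion — the fifth is in the bass.

Db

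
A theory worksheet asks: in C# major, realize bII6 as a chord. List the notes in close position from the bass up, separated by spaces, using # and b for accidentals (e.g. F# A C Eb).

F# A D

bII6 is the Neapolitan sixth — a major triad on the lowered second degree, here in its customary first inversion. In C# major that root is D.
So the chord is D-F#-A.
The figured bass 6 indicates first inversion, placing the third (F#) in the bass: F#-A-D.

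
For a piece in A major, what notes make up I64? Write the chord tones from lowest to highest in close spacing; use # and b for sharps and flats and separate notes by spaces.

E A C#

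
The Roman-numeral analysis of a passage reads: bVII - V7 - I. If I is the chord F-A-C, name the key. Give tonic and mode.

The anchor chord is a major triad on F, labeled I.
If F is scale degree 1 and the mode makes that degree carry a major triad, the tonic is F and the mode is major.

F major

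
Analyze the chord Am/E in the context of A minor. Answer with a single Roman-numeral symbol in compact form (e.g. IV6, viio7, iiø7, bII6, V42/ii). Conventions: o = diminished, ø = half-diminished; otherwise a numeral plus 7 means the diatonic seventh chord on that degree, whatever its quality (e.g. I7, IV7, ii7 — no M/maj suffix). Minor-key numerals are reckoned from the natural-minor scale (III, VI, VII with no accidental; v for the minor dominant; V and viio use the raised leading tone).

i64

The pitches A-C-E form a minor triad rooted on A.
A is scale degree 1 in A minor, and a minor triad on that degree is written i.
With E in the bass the chord is in second inversion, so the figured bass is 64.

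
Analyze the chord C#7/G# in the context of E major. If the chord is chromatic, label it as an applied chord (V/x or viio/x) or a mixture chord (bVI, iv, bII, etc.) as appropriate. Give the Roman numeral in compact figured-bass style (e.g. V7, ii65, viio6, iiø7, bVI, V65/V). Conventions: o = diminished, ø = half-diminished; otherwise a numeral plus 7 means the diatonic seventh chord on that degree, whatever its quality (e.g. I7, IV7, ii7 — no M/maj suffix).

Stacked in thirds the chord is C#-E#-G#-B: a dominant seventh chord on C#.
C# is not a diatonic chord root with this quality in E major, but it lies a perfect fifth above F# (ii), so the chord functions as an applied dominant of ii.
With G# in the bass the chord is in second inversion, so the figured bass is 43.

V43/ii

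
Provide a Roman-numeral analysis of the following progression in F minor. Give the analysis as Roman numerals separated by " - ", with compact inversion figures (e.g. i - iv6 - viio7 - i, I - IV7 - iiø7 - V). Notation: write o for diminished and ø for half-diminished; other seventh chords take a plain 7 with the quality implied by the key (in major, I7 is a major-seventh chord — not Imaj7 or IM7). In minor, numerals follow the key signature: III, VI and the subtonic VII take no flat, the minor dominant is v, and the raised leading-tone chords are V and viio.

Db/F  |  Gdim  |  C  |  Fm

VI6 - iio - V - i

Db/F: root Db is the submediant; major triad there is VI6.
Gdim: root G is the supertonic; diminished triad there is iio.
C has root C, degree 5 in F minor, so V.
Fm: root F is the tonic; minor triad there is i.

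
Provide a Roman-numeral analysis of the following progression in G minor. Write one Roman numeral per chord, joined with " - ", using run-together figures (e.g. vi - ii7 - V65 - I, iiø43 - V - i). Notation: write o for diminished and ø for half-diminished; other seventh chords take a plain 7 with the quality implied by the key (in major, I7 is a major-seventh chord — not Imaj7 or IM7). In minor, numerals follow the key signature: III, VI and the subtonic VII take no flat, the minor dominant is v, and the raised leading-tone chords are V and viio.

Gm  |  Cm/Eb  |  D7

i - iv6 - V7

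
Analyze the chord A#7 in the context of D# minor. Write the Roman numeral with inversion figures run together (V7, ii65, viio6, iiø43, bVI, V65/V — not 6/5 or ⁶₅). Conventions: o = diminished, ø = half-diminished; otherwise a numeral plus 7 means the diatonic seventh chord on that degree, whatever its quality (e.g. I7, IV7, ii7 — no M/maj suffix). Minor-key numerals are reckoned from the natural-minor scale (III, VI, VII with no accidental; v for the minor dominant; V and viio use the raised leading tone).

Stacked in thirds the chord is A#-C##-E#-G#: a dominant seventh chord on A#.
A# is scale degree 5 in D# minor, and a dominant seventh chord on that degree is written V7.

V7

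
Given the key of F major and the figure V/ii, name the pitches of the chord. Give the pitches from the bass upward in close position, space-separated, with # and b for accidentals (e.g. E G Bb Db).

D F# A

V/ii is a secondary dominant — the dominant triad of ii. ii in F major is G, so the applied chord's root is D, a perfect fifth above.
Building a major triad on D gives D-F#-A.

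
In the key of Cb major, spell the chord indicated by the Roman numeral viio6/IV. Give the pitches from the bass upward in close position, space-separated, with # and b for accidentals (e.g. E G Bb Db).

viio6/IV is a secondary leading-tone chord. The target IV is Fb in Cb major; the applied chord is rooted a semitone below, on Eb.
Building a diminished triad on Eb gives Eb-Gb-Bbb.
With the 6 figure the chord is in first inversion; from the bass Gb upward in close position it reads Gb-Bbb-Eb.

Gb Bbb Eb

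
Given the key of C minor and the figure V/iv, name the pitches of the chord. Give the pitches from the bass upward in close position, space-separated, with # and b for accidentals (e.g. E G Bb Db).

C E G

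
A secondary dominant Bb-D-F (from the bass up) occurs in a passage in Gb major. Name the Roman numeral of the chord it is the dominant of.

vi

The chord is a major triad on Bb.
A dominant resolves down a perfect fifth: Bb → Eb. In Gb major, Eb is scale degree 6, i.e. vi.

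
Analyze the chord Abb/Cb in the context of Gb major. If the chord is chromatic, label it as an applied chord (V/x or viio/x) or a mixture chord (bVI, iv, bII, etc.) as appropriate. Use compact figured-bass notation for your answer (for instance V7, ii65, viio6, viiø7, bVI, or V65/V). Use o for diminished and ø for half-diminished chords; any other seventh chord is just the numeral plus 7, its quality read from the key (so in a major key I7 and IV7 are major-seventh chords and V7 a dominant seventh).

Stacked in thirds the chord is Abb-Cb-Ebb: a major triad on Abb.
Abb is the lowered second degree of Gb major (diatonic 2 would be Ab). This is the Neapolitan sixth — a major triad on the lowered second degree, here in its customary first inversion.
With Cb in the bass the chord is in first inversion, so the figured bass is 6.

bII6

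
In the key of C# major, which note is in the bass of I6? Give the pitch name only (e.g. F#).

E#

I in C# major has root C#; the chord is C#-E#-G#.
The figure 6 means first inversion — the third is in the bass.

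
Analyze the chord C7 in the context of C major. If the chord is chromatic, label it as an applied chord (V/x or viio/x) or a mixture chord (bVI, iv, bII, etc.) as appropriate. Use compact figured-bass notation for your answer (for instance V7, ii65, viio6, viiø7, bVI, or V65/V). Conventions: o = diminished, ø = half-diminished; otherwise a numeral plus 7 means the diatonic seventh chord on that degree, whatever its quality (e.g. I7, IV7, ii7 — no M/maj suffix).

V7/IV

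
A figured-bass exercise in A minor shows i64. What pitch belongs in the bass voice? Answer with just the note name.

E

i in A minor has root A; the chord is A-C-E.
The figure 64 means second inversion — the fifth is in the bass.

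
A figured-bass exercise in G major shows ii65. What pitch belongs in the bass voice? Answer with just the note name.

C

ii in G major has root A; the chord is A-C-E-G.
The figure 65 means first inversion — the third is in the bass.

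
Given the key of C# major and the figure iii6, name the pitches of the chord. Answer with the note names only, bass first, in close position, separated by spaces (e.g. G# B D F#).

G# B# E#

In C# major, the mediant is E#, and the diatonic chord built there is a minor triad.
That chord is spelled E#-G#-B#.
The figured bass 6 indicates first inversion, placing the third (G#) in the bass: G#-B#-E#.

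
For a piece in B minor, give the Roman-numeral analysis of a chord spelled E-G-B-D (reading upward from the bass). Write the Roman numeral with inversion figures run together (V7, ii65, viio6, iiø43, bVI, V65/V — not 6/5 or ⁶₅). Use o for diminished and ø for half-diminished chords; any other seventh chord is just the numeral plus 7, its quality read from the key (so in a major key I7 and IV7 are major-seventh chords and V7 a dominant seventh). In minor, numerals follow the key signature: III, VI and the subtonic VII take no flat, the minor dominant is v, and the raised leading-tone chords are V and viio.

The pitches E-G-B-D form a minor seventh chord rooted on E.
In B minor, E is the subdominant; the diatonic minor seventh chord there is iv7.

iv7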